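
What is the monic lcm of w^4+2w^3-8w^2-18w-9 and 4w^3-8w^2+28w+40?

w^6-w^5-4w^4+26w^3-35w^2-153w-90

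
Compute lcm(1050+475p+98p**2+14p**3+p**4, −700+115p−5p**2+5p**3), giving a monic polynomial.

−4200−850p+83p**2+42p**3+10p**4+p**5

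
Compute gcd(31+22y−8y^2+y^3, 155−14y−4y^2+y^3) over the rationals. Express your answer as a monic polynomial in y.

31−9y+y^2

By polynomial division,
  y^3−8y^2+22y+31 = (y^3−4y^2−14y+155) + (−4y^2+36y−124)
  y^3−4y^2−14y+155 = (−(1/4)y−5/4)(−4y^2+36y−124) + (0)
Last nonzero remainder: −4y^2+36y−124. Dividing through by −4 gives the monic gcd y^2−9y+31.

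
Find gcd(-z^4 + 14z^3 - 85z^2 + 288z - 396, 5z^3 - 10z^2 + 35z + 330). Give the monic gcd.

By polynomial division,
  -z^4 + 14z^3 - 85z^2 + 288z - 396 = (-(1/5)z + 12/5)(5z^3 - 10z^2 + 35z + 330) + (-54z^2 + 270z - 1188)
  5z^3 - 10z^2 + 35z + 330 = (-(5/54)z - 5/18)(-54z^2 + 270z - 1188) + (0)
Last nonzero remainder: -54z^2 + 270z - 1188. Dividing through by -54 gives the monic gcd z^2 - 5z + 22.

z^2 - 5z + 22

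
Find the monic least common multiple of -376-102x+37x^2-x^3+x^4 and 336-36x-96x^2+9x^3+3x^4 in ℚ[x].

By polynomial division,
  x^4-x^3+37x^2-102x-376 = (1/3)(3x^4+9x^3-96x^2-36x+336) + (-4x^3+69x^2-90x-488)
  3x^4+9x^3-96x^2-36x+336 = (-(3/4)x-243/16)(-4x^3+69x^2-90x-488) + ((14151/16)x^2-(14151/8)x-14151/2)
  -4x^3+69x^2-90x-488 = (-(64/14151)x+976/14151)((14151/16)x^2-(14151/8)x-14151/2) + (0)
Last nonzero remainder: (14151/16)x^2-(14151/8)x-14151/2. Dividing through by 14151/16 gives the monic gcd x^2-2x-8.
Then lcm(f, g) = f·g / gcd(f, g); expanding and making the result monic gives the answer.

5264-452x-1404x^2+97x^3+18x^4+4x^5+x^6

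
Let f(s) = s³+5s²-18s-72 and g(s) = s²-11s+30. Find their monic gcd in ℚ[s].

1

By polynomial division,
  s³+5s²-18s-72 = (s+16)(s²-11s+30) + (128s-552)
  s²-11s+30 = ((1/128)s-107/2048)(128s-552) + (297/256)
  128s-552 = ((32768/297)s-47104/99)(297/256) + (0)
The last nonzero remainder is the constant 297/256, so the polynomials are coprime and gcd = 1.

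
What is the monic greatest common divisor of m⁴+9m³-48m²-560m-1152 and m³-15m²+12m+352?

m²-4m-32

By polynomial division,
  m⁴+9m³-48m²-560m-1152 = (m+24)(m³-15m²+12m+352) + (300m²-1200m-9600)
  m³-15m²+12m+352 = ((1/300)m-11/300)(300m²-1200m-9600) + (0)
Last nonzero remainder: 300m²-1200m-9600. Dividing through by 300 gives the monic gcd m²-4m-32.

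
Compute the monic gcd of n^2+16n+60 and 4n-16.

1

Repeated division with remainder:
  n^2+16n+60 = ((1/4)n+5)(4n-16) + (140)
  4n-16 = ((1/35)n-4/35)(140) + (0)
The last nonzero remainder is the constant 140, so the polynomials are coprime and gcd = 1.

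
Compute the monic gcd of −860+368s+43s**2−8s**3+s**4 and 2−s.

−2+s

Repeated division with remainder:
  s**4−8s**3+43s**2+368s−860 = (−s**3+6s**2−31s−430)(−s+2) + (0)
Last nonzero remainder: −s+2. Dividing through by −1 gives the monic gcd s−2.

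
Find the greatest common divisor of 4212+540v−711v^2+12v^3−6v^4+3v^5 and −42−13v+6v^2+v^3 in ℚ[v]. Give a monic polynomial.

−6−v+v^2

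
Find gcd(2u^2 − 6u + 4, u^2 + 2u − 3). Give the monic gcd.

u − 1

Apply the Euclidean algorithm:
  2u^2 − 6u + 4 = (2)(u^2 + 2u − 3) + (−10u + 10)
  u^2 + 2u − 3 = (−(1/10)u − 3/10)(−10u + 10) + (0)
Last nonzero remainder: −10u + 10. Dividing through by −10 gives the monic gcd u − 1.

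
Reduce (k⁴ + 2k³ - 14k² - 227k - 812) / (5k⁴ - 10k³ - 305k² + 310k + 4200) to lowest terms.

(k² + 5k + 29)/(5k² + 5k - 150)

By polynomial division,
  k⁴ + 2k³ - 14k² - 227k - 812 = (1/5)(5k⁴ - 10k³ - 305k² + 310k + 4200) + (4k³ + 47k² - 289k - 1652)
  5k⁴ - 10k³ - 305k² + 310k + 4200 = ((5/4)k - 275/16)(4k³ + 47k² - 289k - 1652) + ((13825/16)k² - (41475/16)k - 96775/4)
  4k³ + 47k² - 289k - 1652 = ((64/13825)k + 944/13825)((13825/16)k² - (41475/16)k - 96775/4) + (0)
Last nonzero remainder: (13825/16)k² - (41475/16)k - 96775/4. Dividing through by 13825/16 gives the monic gcd k² - 3k - 28.
Cancel k² - 3k - 28 from numerator and denominator to get the reduced form.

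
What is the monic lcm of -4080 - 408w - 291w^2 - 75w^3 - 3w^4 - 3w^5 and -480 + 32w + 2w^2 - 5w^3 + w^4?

Apply the Euclidean algorithm:
  -3w^5 - 3w^4 - 75w^3 - 291w^2 - 408w - 4080 = (-3w - 18)(w^4 - 5w^3 + 2w^2 + 32w - 480) + (-159w^3 - 159w^2 - 1272w - 12720)
  w^4 - 5w^3 + 2w^2 + 32w - 480 = (-(1/159)w + 2/53)(-159w^3 - 159w^2 - 1272w - 12720) + (0)
Last nonzero remainder: -159w^3 - 159w^2 - 1272w - 12720. Dividing through by -159 gives the monic gcd w^3 + w^2 + 8w + 80.
Then lcm(f, g) = f·g / gcd(f, g); expanding and making the result monic gives the answer.

-8160 + 544w - 446w^2 - 53w^3 + 19w^4 - 5w^5 + w^6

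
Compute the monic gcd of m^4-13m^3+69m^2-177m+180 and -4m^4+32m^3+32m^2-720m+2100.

m^2-6m+15

Apply the Euclidean algorithm:
  m^4-13m^3+69m^2-177m+180 = (-1/4)(-4m^4+32m^3+32m^2-720m+2100) + (-5m^3+77m^2-357m+705)
  -4m^4+32m^3+32m^2-720m+2100 = ((4/5)m+148/25)(-5m^3+77m^2-357m+705) + (-(3456/25)m^2+(20736/25)m-10368/5)
  -5m^3+77m^2-357m+705 = ((125/3456)m-1175/3456)(-(3456/25)m^2+(20736/25)m-10368/5) + (0)
Last nonzero remainder: -(3456/25)m^2+(20736/25)m-10368/5. Dividing through by -3456/25 gives the monic gcd m^2-6m+15.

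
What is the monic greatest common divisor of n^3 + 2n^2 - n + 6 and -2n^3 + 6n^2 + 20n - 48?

By polynomial division,
  n^3 + 2n^2 - n + 6 = (-1/2)(-2n^3 + 6n^2 + 20n - 48) + (5n^2 + 9n - 18)
  -2n^3 + 6n^2 + 20n - 48 = (-(2/5)n + 48/25)(5n^2 + 9n - 18) + (-(112/25)n - 336/25)
  5n^2 + 9n - 18 = (-(125/112)n + 75/56)(-(112/25)n - 336/25) + (0)
Last nonzero remainder: -(112/25)n - 336/25. Dividing through by -112/25 gives the monic gcd n + 3.

n + 3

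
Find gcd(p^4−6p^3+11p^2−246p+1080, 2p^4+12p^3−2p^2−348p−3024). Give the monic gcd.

Apply the Euclidean algorithm:
  p^4−6p^3+11p^2−246p+1080 = (1/2)(2p^4+12p^3−2p^2−348p−3024) + (−12p^3+12p^2−72p+2592)
  2p^4+12p^3−2p^2−348p−3024 = (−(1/6)p−7/6)(−12p^3+12p^2−72p+2592) + (0)
Last nonzero remainder: −12p^3+12p^2−72p+2592. Dividing through by −12 gives the monic gcd p^3−p^2+6p−216.

p^3−p^2+6p−216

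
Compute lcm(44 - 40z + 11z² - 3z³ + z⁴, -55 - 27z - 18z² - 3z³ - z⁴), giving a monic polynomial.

Euclidean algorithm in ℚ[z]:
  z⁴ - 3z³ + 11z² - 40z + 44 = (-1)(-z⁴ - 3z³ - 18z² - 27z - 55) + (-6z³ - 7z² - 67z - 11)
  -z⁴ - 3z³ - 18z² - 27z - 55 = ((1/6)z + 11/36)(-6z³ - 7z² - 67z - 11) + (-(169/36)z² - (169/36)z - 1859/36)
  -6z³ - 7z² - 67z - 11 = ((216/169)z + 36/169)(-(169/36)z² - (169/36)z - 1859/36) + (0)
Last nonzero remainder: -(169/36)z² - (169/36)z - 1859/36. Dividing through by -169/36 gives the monic gcd z² + z + 11.
Then lcm(f, g) = f·g / gcd(f, g); expanding and making the result monic gives the answer.

220 - 112z + 19z² - 33z³ + 10z⁴ - z⁵ + z⁶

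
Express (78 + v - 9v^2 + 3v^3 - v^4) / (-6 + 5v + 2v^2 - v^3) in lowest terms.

(13 - 2v + v^2)/(-1 + v)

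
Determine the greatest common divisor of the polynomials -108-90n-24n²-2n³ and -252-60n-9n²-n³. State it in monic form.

6+n

Apply the Euclidean algorithm:
  -2n³-24n²-90n-108 = (2)(-n³-9n²-60n-252) + (-6n²+30n+396)
  -n³-9n²-60n-252 = ((1/6)n+7/3)(-6n²+30n+396) + (-196n-1176)
  -6n²+30n+396 = ((3/98)n-33/98)(-196n-1176) + (0)
Last nonzero remainder: -196n-1176. Dividing through by -196 gives the monic gcd n+6.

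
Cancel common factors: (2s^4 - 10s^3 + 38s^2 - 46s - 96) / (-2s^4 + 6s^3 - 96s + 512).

(-s^2 + 2s + 3)/(s^2 - 16)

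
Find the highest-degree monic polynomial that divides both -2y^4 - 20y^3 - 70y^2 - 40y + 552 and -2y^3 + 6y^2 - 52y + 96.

y - 2

Euclidean algorithm in ℚ[y]:
  -2y^4 - 20y^3 - 70y^2 - 40y + 552 = (y + 13)(-2y^3 + 6y^2 - 52y + 96) + (-96y^2 + 540y - 696)
  -2y^3 + 6y^2 - 52y + 96 = ((1/48)y + 7/128)(-96y^2 + 540y - 696) + (-(2145/32)y + 2145/16)
  -96y^2 + 540y - 696 = ((1024/715)y - 3712/715)(-(2145/32)y + 2145/16) + (0)
Last nonzero remainder: -(2145/32)y + 2145/16. Dividing through by -2145/32 gives the monic gcd y - 2.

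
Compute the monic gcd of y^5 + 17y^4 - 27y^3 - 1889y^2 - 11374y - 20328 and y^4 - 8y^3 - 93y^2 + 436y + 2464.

y^3 - 93y - 308

Euclidean algorithm in ℚ[y]:
  y^5 + 17y^4 - 27y^3 - 1889y^2 - 11374y - 20328 = (y + 25)(y^4 - 8y^3 - 93y^2 + 436y + 2464) + (266y^3 - 24738y - 81928)
  y^4 - 8y^3 - 93y^2 + 436y + 2464 = ((1/266)y - 4/133)(266y^3 - 24738y - 81928) + (0)
Last nonzero remainder: 266y^3 - 24738y - 81928. Dividing through by 266 gives the monic gcd y^3 - 93y - 308.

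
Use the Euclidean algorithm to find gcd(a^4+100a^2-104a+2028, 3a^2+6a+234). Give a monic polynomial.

a^2+2a+78

Repeated division with remainder:
  a^4+100a^2-104a+2028 = ((1/3)a^2-(2/3)a+26/3)(3a^2+6a+234) + (0)
Last nonzero remainder: 3a^2+6a+234. Dividing through by 3 gives the monic gcd a^2+2a+78.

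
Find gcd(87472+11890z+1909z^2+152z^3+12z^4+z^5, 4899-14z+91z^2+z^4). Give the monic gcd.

71+7z+z^2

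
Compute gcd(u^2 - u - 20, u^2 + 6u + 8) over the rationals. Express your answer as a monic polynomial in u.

u + 4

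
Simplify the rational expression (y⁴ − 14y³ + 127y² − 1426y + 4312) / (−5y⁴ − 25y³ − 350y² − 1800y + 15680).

Apply the Euclidean algorithm:
  y⁴ − 14y³ + 127y² − 1426y + 4312 = (−1/5)(−5y⁴ − 25y³ − 350y² − 1800y + 15680) + (−19y³ + 57y² − 1786y + 7448)
  −5y⁴ − 25y³ − 350y² − 1800y + 15680 = ((5/19)y + 40/19)(−19y³ + 57y² − 1786y + 7448) + (0)
Last nonzero remainder: −19y³ + 57y² − 1786y + 7448. Dividing through by −19 gives the monic gcd y³ − 3y² + 94y − 392.
Cancel y³ − 3y² + 94y − 392 from numerator and denominator to get the reduced form.

(−y + 11)/(5y + 40)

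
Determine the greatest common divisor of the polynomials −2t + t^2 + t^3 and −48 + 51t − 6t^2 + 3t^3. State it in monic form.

Repeated division with remainder:
  t^3 + t^2 − 2t = (1/3)(3t^3 − 6t^2 + 51t − 48) + (3t^2 − 19t + 16)
  3t^3 − 6t^2 + 51t − 48 = (t + 13/3)(3t^2 − 19t + 16) + ((352/3)t − 352/3)
  3t^2 − 19t + 16 = ((9/352)t − 3/22)((352/3)t − 352/3) + (0)
Last nonzero remainder: (352/3)t − 352/3. Dividing through by 352/3 gives the monic gcd t − 1.

−1 + t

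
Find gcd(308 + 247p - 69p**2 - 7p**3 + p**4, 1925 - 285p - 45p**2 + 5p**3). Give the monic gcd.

-77 - 4p + p**2

Repeated division with remainder:
  p**4 - 7p**3 - 69p**2 + 247p + 308 = ((1/5)p + 2/5)(5p**3 - 45p**2 - 285p + 1925) + (6p**2 - 24p - 462)
  5p**3 - 45p**2 - 285p + 1925 = ((5/6)p - 25/6)(6p**2 - 24p - 462) + (0)
Last nonzero remainder: 6p**2 - 24p - 462. Dividing through by 6 gives the monic gcd p**2 - 4p - 77.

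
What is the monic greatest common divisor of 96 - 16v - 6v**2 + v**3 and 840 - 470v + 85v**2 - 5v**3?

Repeated division with remainder:
  v**3 - 6v**2 - 16v + 96 = (-1/5)(-5v**3 + 85v**2 - 470v + 840) + (11v**2 - 110v + 264)
  -5v**3 + 85v**2 - 470v + 840 = (-(5/11)v + 35/11)(11v**2 - 110v + 264) + (0)
Last nonzero remainder: 11v**2 - 110v + 264. Dividing through by 11 gives the monic gcd v**2 - 10v + 24.

24 - 10v + v**2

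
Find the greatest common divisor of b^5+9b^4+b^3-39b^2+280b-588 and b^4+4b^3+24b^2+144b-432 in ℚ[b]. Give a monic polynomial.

b^2+4b-12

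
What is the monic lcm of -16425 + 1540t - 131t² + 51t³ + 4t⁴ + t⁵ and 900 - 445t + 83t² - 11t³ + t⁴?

Repeated division with remainder:
  t⁵ + 4t⁴ + 51t³ - 131t² + 1540t - 16425 = (t + 15)(t⁴ - 11t³ + 83t² - 445t + 900) + (133t³ - 931t² + 7315t - 29925)
  t⁴ - 11t³ + 83t² - 445t + 900 = ((1/133)t - 4/133)(133t³ - 931t² + 7315t - 29925) + (0)
Last nonzero remainder: 133t³ - 931t² + 7315t - 29925. Dividing through by 133 gives the monic gcd t³ - 7t² + 55t - 225.
Then lcm(f, g) = f·g / gcd(f, g); expanding and making the result monic gives the answer.

65700 - 22585t + 2064t² - 335t³ + 35t⁴ + t⁶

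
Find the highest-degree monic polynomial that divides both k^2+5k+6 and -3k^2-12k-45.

1

Repeated division with remainder:
  k^2+5k+6 = (-1/3)(-3k^2-12k-45) + (k-9)
  -3k^2-12k-45 = (-3k-39)(k-9) + (-396)
  k-9 = (-(1/396)k+1/44)(-396) + (0)
The last nonzero remainder is the constant -396, so the polynomials are coprime and gcd = 1.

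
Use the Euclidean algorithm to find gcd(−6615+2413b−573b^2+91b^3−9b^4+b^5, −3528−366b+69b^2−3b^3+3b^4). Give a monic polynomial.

49+b+b^2

By polynomial division,
  b^5−9b^4+91b^3−573b^2+2413b−6615 = ((1/3)b−8/3)(3b^4−3b^3+69b^2−366b−3528) + (60b^3−267b^2+2613b−16023)
  3b^4−3b^3+69b^2−366b−3528 = ((1/20)b+69/400)(60b^3−267b^2+2613b−16023) + (−(6237/400)b^2−(6237/400)b−305613/400)
  60b^3−267b^2+2613b−16023 = (−(8000/2079)b+43600/2079)(−(6237/400)b^2−(6237/400)b−305613/400) + (0)
Last nonzero remainder: −(6237/400)b^2−(6237/400)b−305613/400. Dividing through by −6237/400 gives the monic gcd b^2+b+49.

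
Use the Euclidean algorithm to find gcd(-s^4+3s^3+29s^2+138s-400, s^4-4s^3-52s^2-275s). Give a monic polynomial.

s^2+7s+25

By polynomial division,
  -s^4+3s^3+29s^2+138s-400 = (-1)(s^4-4s^3-52s^2-275s) + (-s^3-23s^2-137s-400)
  s^4-4s^3-52s^2-275s = (-s+27)(-s^3-23s^2-137s-400) + (432s^2+3024s+10800)
  -s^3-23s^2-137s-400 = (-(1/432)s-1/27)(432s^2+3024s+10800) + (0)
Last nonzero remainder: 432s^2+3024s+10800. Dividing through by 432 gives the monic gcd s^2+7s+25.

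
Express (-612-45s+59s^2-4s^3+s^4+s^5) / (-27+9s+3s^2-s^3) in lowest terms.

Euclidean algorithm in ℚ[s]:
  s^5+s^4-4s^3+59s^2-45s-612 = (-s^2-4s-17)(-s^3+3s^2+9s-27) + (119s^2-1071)
  -s^3+3s^2+9s-27 = (-(1/119)s+3/119)(119s^2-1071) + (0)
Last nonzero remainder: 119s^2-1071. Dividing through by 119 gives the monic gcd s^2-9.
Cancel s^2-9 from numerator and denominator to get the reduced form.

(-68-5s-s^2-s^3)/(-3+s)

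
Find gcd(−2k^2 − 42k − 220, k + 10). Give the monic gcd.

k + 10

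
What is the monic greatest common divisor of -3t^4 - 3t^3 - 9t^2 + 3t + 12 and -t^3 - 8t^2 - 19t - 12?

t + 1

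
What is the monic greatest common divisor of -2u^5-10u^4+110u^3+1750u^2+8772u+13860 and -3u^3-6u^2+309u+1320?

Apply the Euclidean algorithm:
  -2u^5-10u^4+110u^3+1750u^2+8772u+13860 = ((2/3)u^2+2u+28)(-3u^3-6u^2+309u+1320) + (420u^2-2520u-23100)
  -3u^3-6u^2+309u+1320 = (-(1/140)u-2/35)(420u^2-2520u-23100) + (0)
Last nonzero remainder: 420u^2-2520u-23100. Dividing through by 420 gives the monic gcd u^2-6u-55.

u^2-6u-55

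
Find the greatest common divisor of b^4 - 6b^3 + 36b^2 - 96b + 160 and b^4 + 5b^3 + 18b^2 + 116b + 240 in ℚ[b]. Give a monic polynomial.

Apply the Euclidean algorithm:
  b^4 - 6b^3 + 36b^2 - 96b + 160 = (b^4 + 5b^3 + 18b^2 + 116b + 240) + (-11b^3 + 18b^2 - 212b - 80)
  b^4 + 5b^3 + 18b^2 + 116b + 240 = (-(1/11)b - 73/121)(-11b^3 + 18b^2 - 212b - 80) + ((1160/121)b^2 - (2320/121)b + 23200/121)
  -11b^3 + 18b^2 - 212b - 80 = (-(1331/1160)b - 121/290)((1160/121)b^2 - (2320/121)b + 23200/121) + (0)
Last nonzero remainder: (1160/121)b^2 - (2320/121)b + 23200/121. Dividing through by 1160/121 gives the monic gcd b^2 - 2b + 20.

b^2 - 2b + 20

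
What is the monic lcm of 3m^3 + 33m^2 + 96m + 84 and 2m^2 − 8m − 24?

m^4 + 5m^3 − 34m^2 − 164m − 168

By polynomial division,
  3m^3 + 33m^2 + 96m + 84 = ((3/2)m + 45/2)(2m^2 − 8m − 24) + (312m + 624)
  2m^2 − 8m − 24 = ((1/156)m − 1/26)(312m + 624) + (0)
Last nonzero remainder: 312m + 624. Dividing through by 312 gives the monic gcd m + 2.
Then lcm(f, g) = f·g / gcd(f, g); expanding and making the result monic gives the answer.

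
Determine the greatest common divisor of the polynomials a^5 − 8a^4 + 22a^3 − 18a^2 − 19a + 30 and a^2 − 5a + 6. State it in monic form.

a^2 − 5a + 6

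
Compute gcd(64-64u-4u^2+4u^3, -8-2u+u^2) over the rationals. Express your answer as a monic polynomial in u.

By polynomial division,
  4u^3-4u^2-64u+64 = (4u+4)(u^2-2u-8) + (-24u+96)
  u^2-2u-8 = (-(1/24)u-1/12)(-24u+96) + (0)
Last nonzero remainder: -24u+96. Dividing through by -24 gives the monic gcd u-4.

-4+u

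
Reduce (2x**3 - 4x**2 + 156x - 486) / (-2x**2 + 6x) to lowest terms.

(-x**2 - x - 81)/(x)

Apply the Euclidean algorithm:
  2x**3 - 4x**2 + 156x - 486 = (-x - 1)(-2x**2 + 6x) + (162x - 486)
  -2x**2 + 6x = (-(1/81)x)(162x - 486) + (0)
Last nonzero remainder: 162x - 486. Dividing through by 162 gives the monic gcd x - 3.
Cancel x - 3 from numerator and denominator to get the reduced form.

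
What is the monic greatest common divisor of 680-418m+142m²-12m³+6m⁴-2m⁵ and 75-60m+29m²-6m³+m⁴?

5-3m+m²

Euclidean algorithm in ℚ[m]:
  -2m⁵+6m⁴-12m³+142m²-418m+680 = (-2m-6)(m⁴-6m³+29m²-60m+75) + (10m³+196m²-628m+1130)
  m⁴-6m³+29m²-60m+75 = ((1/10)m-64/25)(10m³+196m²-628m+1130) + ((14839/25)m²-(44517/25)m+14839/5)
  10m³+196m²-628m+1130 = ((250/14839)m+5650/14839)((14839/25)m²-(44517/25)m+14839/5) + (0)
Last nonzero remainder: (14839/25)m²-(44517/25)m+14839/5. Dividing through by 14839/25 gives the monic gcd m²-3m+5.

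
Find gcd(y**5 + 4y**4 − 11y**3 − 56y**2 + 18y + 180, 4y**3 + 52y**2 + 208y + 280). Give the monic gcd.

y**2 + 6y + 10

Apply the Euclidean algorithm:
  y**5 + 4y**4 − 11y**3 − 56y**2 + 18y + 180 = ((1/4)y**2 − (9/4)y + 27/2)(4y**3 + 52y**2 + 208y + 280) + (−360y**2 − 2160y − 3600)
  4y**3 + 52y**2 + 208y + 280 = (−(1/90)y − 7/90)(−360y**2 − 2160y − 3600) + (0)
Last nonzero remainder: −360y**2 − 2160y − 3600. Dividing through by −360 gives the monic gcd y**2 + 6y + 10.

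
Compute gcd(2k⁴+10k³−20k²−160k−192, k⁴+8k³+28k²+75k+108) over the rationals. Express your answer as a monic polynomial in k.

Repeated division with remainder:
  2k⁴+10k³−20k²−160k−192 = (2)(k⁴+8k³+28k²+75k+108) + (−6k³−76k²−310k−408)
  k⁴+8k³+28k²+75k+108 = (−(1/6)k+7/9)(−6k³−76k²−310k−408) + ((319/9)k²+(2233/9)k+1276/3)
  −6k³−76k²−310k−408 = (−(54/319)k−306/319)((319/9)k²+(2233/9)k+1276/3) + (0)
Last nonzero remainder: (319/9)k²+(2233/9)k+1276/3. Dividing through by 319/9 gives the monic gcd k²+7k+12.

k²+7k+12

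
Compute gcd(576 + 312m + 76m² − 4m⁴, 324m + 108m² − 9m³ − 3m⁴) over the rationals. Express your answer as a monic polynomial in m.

−18 − 3m + m²

Repeated division with remainder:
  −4m⁴ + 76m² + 312m + 576 = (4/3)(−3m⁴ − 9m³ + 108m² + 324m) + (12m³ − 68m² − 120m + 576)
  −3m⁴ − 9m³ + 108m² + 324m = (−(1/4)m − 13/6)(12m³ − 68m² − 120m + 576) + (−(208/3)m² + 208m + 1248)
  12m³ − 68m² − 120m + 576 = (−(9/52)m + 6/13)(−(208/3)m² + 208m + 1248) + (0)
Last nonzero remainder: −(208/3)m² + 208m + 1248. Dividing through by −208/3 gives the monic gcd m² − 3m − 18.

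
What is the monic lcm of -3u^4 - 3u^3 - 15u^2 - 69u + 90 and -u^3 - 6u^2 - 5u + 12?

u^5 + 5u^4 + 9u^3 + 43u^2 + 62u - 120

Apply the Euclidean algorithm:
  -3u^4 - 3u^3 - 15u^2 - 69u + 90 = (3u - 15)(-u^3 - 6u^2 - 5u + 12) + (-90u^2 - 180u + 270)
  -u^3 - 6u^2 - 5u + 12 = ((1/90)u + 2/45)(-90u^2 - 180u + 270) + (0)
Last nonzero remainder: -90u^2 - 180u + 270. Dividing through by -90 gives the monic gcd u^2 + 2u - 3.
Then lcm(f, g) = f·g / gcd(f, g); expanding and making the result monic gives the answer.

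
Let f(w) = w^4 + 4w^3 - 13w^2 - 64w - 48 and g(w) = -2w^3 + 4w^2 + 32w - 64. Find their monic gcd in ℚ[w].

By polynomial division,
  w^4 + 4w^3 - 13w^2 - 64w - 48 = (-(1/2)w - 3)(-2w^3 + 4w^2 + 32w - 64) + (15w^2 - 240)
  -2w^3 + 4w^2 + 32w - 64 = (-(2/15)w + 4/15)(15w^2 - 240) + (0)
Last nonzero remainder: 15w^2 - 240. Dividing through by 15 gives the monic gcd w^2 - 16.

w^2 - 16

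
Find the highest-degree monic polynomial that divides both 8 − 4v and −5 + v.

1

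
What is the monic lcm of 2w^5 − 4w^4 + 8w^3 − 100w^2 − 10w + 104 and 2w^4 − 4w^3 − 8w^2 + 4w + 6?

By polynomial division,
  2w^5 − 4w^4 + 8w^3 − 100w^2 − 10w + 104 = (w)(2w^4 − 4w^3 − 8w^2 + 4w + 6) + (16w^3 − 104w^2 − 16w + 104)
  2w^4 − 4w^3 − 8w^2 + 4w + 6 = ((1/8)w + 9/16)(16w^3 − 104w^2 − 16w + 104) + ((105/2)w^2 − 105/2)
  16w^3 − 104w^2 − 16w + 104 = ((32/105)w − 208/105)((105/2)w^2 − 105/2) + (0)
Last nonzero remainder: (105/2)w^2 − 105/2. Dividing through by 105/2 gives the monic gcd w^2 − 1.
Then lcm(f, g) = f·g / gcd(f, g); expanding and making the result monic gives the answer.

w^7 − 4w^6 + 5w^5 − 52w^4 + 83w^3 + 212w^2 − 89w − 156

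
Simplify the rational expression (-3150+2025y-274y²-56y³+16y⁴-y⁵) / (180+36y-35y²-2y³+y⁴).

(-35+12y-y²)/(2+y)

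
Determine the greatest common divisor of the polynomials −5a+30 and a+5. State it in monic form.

By polynomial division,
  −5a+30 = (−5)(a+5) + (55)
  a+5 = ((1/55)a+1/11)(55) + (0)
The last nonzero remainder is the constant 55, so the polynomials are coprime and gcd = 1.

1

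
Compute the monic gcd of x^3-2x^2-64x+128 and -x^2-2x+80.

Repeated division with remainder:
  x^3-2x^2-64x+128 = (-x+4)(-x^2-2x+80) + (24x-192)
  -x^2-2x+80 = (-(1/24)x-5/12)(24x-192) + (0)
Last nonzero remainder: 24x-192. Dividing through by 24 gives the monic gcd x-8.

x-8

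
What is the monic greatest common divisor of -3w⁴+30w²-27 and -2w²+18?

w²-9

Euclidean algorithm in ℚ[w]:
  -3w⁴+30w²-27 = ((3/2)w²-3/2)(-2w²+18) + (0)
Last nonzero remainder: -2w²+18. Dividing through by -2 gives the monic gcd w²-9.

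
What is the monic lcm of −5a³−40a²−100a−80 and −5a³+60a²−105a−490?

By polynomial division,
  −5a³−40a²−100a−80 = (−5a³+60a²−105a−490) + (−100a²+5a+410)
  −5a³+60a²−105a−490 = ((1/20)a−239/400)(−100a²+5a+410) + (−(9801/80)a−9801/40)
  −100a²+5a+410 = ((8000/9801)a−16400/9801)(−(9801/80)a−9801/40) + (0)
Last nonzero remainder: −(9801/80)a−9801/40. Dividing through by −9801/80 gives the monic gcd a+2.
Then lcm(f, g) = f·g / gcd(f, g); expanding and making the result monic gives the answer.

a⁵−6a⁴−43a³+128a²+756a+784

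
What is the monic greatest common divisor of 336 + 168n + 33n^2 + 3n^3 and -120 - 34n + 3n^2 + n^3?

Repeated division with remainder:
  3n^3 + 33n^2 + 168n + 336 = (3)(n^3 + 3n^2 - 34n - 120) + (24n^2 + 270n + 696)
  n^3 + 3n^2 - 34n - 120 = ((1/24)n - 11/32)(24n^2 + 270n + 696) + ((477/16)n + 477/4)
  24n^2 + 270n + 696 = ((128/159)n + 928/159)((477/16)n + 477/4) + (0)
Last nonzero remainder: (477/16)n + 477/4. Dividing through by 477/16 gives the monic gcd n + 4.

4 + n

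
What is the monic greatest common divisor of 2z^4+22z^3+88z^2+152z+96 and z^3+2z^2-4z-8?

z^2+4z+4

By polynomial division,
  2z^4+22z^3+88z^2+152z+96 = (2z+18)(z^3+2z^2-4z-8) + (60z^2+240z+240)
  z^3+2z^2-4z-8 = ((1/60)z-1/30)(60z^2+240z+240) + (0)
Last nonzero remainder: 60z^2+240z+240. Dividing through by 60 gives the monic gcd z^2+4z+4.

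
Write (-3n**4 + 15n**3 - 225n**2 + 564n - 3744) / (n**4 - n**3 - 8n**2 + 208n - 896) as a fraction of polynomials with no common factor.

(-3n**2 + 3n - 117)/(n**2 + 3n - 28)

By polynomial division,
  -3n**4 + 15n**3 - 225n**2 + 564n - 3744 = (-3)(n**4 - n**3 - 8n**2 + 208n - 896) + (12n**3 - 249n**2 + 1188n - 6432)
  n**4 - n**3 - 8n**2 + 208n - 896 = ((1/12)n + 79/48)(12n**3 - 249n**2 + 1188n - 6432) + ((4845/16)n**2 - (4845/4)n + 9690)
  12n**3 - 249n**2 + 1188n - 6432 = ((64/1615)n - 1072/1615)((4845/16)n**2 - (4845/4)n + 9690) + (0)
Last nonzero remainder: (4845/16)n**2 - (4845/4)n + 9690. Dividing through by 4845/16 gives the monic gcd n**2 - 4n + 32.
Cancel n**2 - 4n + 32 from numerator and denominator to get the reduced form.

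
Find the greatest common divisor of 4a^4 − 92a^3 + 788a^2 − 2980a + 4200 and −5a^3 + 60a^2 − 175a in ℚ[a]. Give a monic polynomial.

a^2 − 12a + 35

By polynomial division,
  4a^4 − 92a^3 + 788a^2 − 2980a + 4200 = (−(4/5)a + 44/5)(−5a^3 + 60a^2 − 175a) + (120a^2 − 1440a + 4200)
  −5a^3 + 60a^2 − 175a = (−(1/24)a)(120a^2 − 1440a + 4200) + (0)
Last nonzero remainder: 120a^2 − 1440a + 4200. Dividing through by 120 gives the monic gcd a^2 − 12a + 35.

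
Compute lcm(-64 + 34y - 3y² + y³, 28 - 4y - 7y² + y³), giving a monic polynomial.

Apply the Euclidean algorithm:
  y³ - 3y² + 34y - 64 = (y³ - 7y² - 4y + 28) + (4y² + 38y - 92)
  y³ - 7y² - 4y + 28 = ((1/4)y - 33/8)(4y² + 38y - 92) + ((703/4)y - 703/2)
  4y² + 38y - 92 = ((16/703)y + 184/703)((703/4)y - 703/2) + (0)
Last nonzero remainder: (703/4)y - 703/2. Dividing through by 703/4 gives the monic gcd y - 2.
Then lcm(f, g) = f·g / gcd(f, g); expanding and making the result monic gives the answer.

896 - 156y - 192y² + 35y³ - 8y⁴ + y⁵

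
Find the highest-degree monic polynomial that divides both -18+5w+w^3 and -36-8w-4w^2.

9+2w+w^2

By polynomial division,
  w^3+5w-18 = (-(1/4)w+1/2)(-4w^2-8w-36) + (0)
Last nonzero remainder: -4w^2-8w-36. Dividing through by -4 gives the monic gcd w^2+2w+9.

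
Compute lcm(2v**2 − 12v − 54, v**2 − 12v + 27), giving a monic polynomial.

v**3 − 9v**2 − 9v + 81

Apply the Euclidean algorithm:
  2v**2 − 12v − 54 = (2)(v**2 − 12v + 27) + (12v − 108)
  v**2 − 12v + 27 = ((1/12)v − 1/4)(12v − 108) + (0)
Last nonzero remainder: 12v − 108. Dividing through by 12 gives the monic gcd v − 9.
Then lcm(f, g) = f·g / gcd(f, g); expanding and making the result monic gives the answer.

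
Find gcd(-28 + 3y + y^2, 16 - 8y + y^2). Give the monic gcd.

Euclidean algorithm in ℚ[y]:
  y^2 + 3y - 28 = (y^2 - 8y + 16) + (11y - 44)
  y^2 - 8y + 16 = ((1/11)y - 4/11)(11y - 44) + (0)
Last nonzero remainder: 11y - 44. Dividing through by 11 gives the monic gcd y - 4.

-4 + y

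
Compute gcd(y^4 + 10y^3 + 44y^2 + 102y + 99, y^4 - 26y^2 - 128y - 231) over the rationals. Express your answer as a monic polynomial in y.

By polynomial division,
  y^4 + 10y^3 + 44y^2 + 102y + 99 = (y^4 - 26y^2 - 128y - 231) + (10y^3 + 70y^2 + 230y + 330)
  y^4 - 26y^2 - 128y - 231 = ((1/10)y - 7/10)(10y^3 + 70y^2 + 230y + 330) + (0)
Last nonzero remainder: 10y^3 + 70y^2 + 230y + 330. Dividing through by 10 gives the monic gcd y^3 + 7y^2 + 23y + 33.

y^3 + 7y^2 + 23y + 33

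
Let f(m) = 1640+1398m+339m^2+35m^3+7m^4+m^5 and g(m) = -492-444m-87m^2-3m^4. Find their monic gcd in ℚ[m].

82+33m-2m^2+m^3

Repeated division with remainder:
  m^5+7m^4+35m^3+339m^2+1398m+1640 = (-(1/3)m-7/3)(-3m^4-87m^2-444m-492) + (6m^3-12m^2+198m+492)
  -3m^4-87m^2-444m-492 = (-(1/2)m-1)(6m^3-12m^2+198m+492) + (0)
Last nonzero remainder: 6m^3-12m^2+198m+492. Dividing through by 6 gives the monic gcd m^3-2m^2+33m+82.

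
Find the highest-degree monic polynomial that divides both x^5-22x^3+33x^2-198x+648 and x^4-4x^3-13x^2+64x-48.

x^2-7x+12

By polynomial division,
  x^5-22x^3+33x^2-198x+648 = (x+4)(x^4-4x^3-13x^2+64x-48) + (7x^3+21x^2-406x+840)
  x^4-4x^3-13x^2+64x-48 = ((1/7)x-1)(7x^3+21x^2-406x+840) + (66x^2-462x+792)
  7x^3+21x^2-406x+840 = ((7/66)x+35/33)(66x^2-462x+792) + (0)
Last nonzero remainder: 66x^2-462x+792. Dividing through by 66 gives the monic gcd x^2-7x+12.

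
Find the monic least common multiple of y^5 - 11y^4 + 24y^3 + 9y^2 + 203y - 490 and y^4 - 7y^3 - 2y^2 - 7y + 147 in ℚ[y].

Apply the Euclidean algorithm:
  y^5 - 11y^4 + 24y^3 + 9y^2 + 203y - 490 = (y - 4)(y^4 - 7y^3 - 2y^2 - 7y + 147) + (-2y^3 + 8y^2 + 28y + 98)
  y^4 - 7y^3 - 2y^2 - 7y + 147 = (-(1/2)y + 3/2)(-2y^3 + 8y^2 + 28y + 98) + (0)
Last nonzero remainder: -2y^3 + 8y^2 + 28y + 98. Dividing through by -2 gives the monic gcd y^3 - 4y^2 - 14y - 49.
Then lcm(f, g) = f·g / gcd(f, g); expanding and making the result monic gives the answer.

y^6 - 14y^5 + 57y^4 - 63y^3 + 176y^2 - 1099y + 1470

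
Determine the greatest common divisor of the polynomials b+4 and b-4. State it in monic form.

Apply the Euclidean algorithm:
  b+4 = (b-4) + (8)
  b-4 = ((1/8)b-1/2)(8) + (0)
The last nonzero remainder is the constant 8, so the polynomials are coprime and gcd = 1.

1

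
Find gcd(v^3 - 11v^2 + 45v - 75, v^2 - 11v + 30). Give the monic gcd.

v - 5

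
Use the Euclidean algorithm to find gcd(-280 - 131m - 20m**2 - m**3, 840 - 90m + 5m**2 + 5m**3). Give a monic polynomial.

Repeated division with remainder:
  -m**3 - 20m**2 - 131m - 280 = (-1/5)(5m**3 + 5m**2 - 90m + 840) + (-19m**2 - 149m - 112)
  5m**3 + 5m**2 - 90m + 840 = (-(5/19)m + 650/361)(-19m**2 - 149m - 112) + ((53720/361)m + 376040/361)
  -19m**2 - 149m - 112 = (-(6859/53720)m - 722/6715)((53720/361)m + 376040/361) + (0)
Last nonzero remainder: (53720/361)m + 376040/361. Dividing through by 53720/361 gives the monic gcd m + 7.

7 + m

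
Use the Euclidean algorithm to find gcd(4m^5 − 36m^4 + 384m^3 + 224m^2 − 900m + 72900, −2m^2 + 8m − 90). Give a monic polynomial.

By polynomial division,
  4m^5 − 36m^4 + 384m^3 + 224m^2 − 900m + 72900 = (−2m^3 + 10m^2 − 62m − 810)(−2m^2 + 8m − 90) + (0)
Last nonzero remainder: −2m^2 + 8m − 90. Dividing through by −2 gives the monic gcd m^2 − 4m + 45.

m^2 − 4m + 45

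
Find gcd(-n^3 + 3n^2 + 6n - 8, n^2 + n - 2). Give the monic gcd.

By polynomial division,
  -n^3 + 3n^2 + 6n - 8 = (-n + 4)(n^2 + n - 2) + (0)
The last nonzero remainder n^2 + n - 2 is already monic.

n^2 + n - 2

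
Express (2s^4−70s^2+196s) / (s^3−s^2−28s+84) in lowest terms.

Euclidean algorithm in ℚ[s]:
  2s^4−70s^2+196s = (2s+2)(s^3−s^2−28s+84) + (−12s^2+84s−168)
  s^3−s^2−28s+84 = (−(1/12)s−1/2)(−12s^2+84s−168) + (0)
Last nonzero remainder: −12s^2+84s−168. Dividing through by −12 gives the monic gcd s^2−7s+14.
Cancel s^2−7s+14 from numerator and denominator to get the reduced form.

(2s^2+14s)/(s+6)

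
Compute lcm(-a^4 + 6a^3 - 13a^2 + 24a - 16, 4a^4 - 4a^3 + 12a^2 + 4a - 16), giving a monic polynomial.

a^5 - 5a^4 + 7a^3 - 11a^2 - 8a + 16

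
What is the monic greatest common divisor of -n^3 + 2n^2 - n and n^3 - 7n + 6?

n - 1

By polynomial division,
  -n^3 + 2n^2 - n = (-1)(n^3 - 7n + 6) + (2n^2 - 8n + 6)
  n^3 - 7n + 6 = ((1/2)n + 2)(2n^2 - 8n + 6) + (6n - 6)
  2n^2 - 8n + 6 = ((1/3)n - 1)(6n - 6) + (0)
Last nonzero remainder: 6n - 6. Dividing through by 6 gives the monic gcd n - 1.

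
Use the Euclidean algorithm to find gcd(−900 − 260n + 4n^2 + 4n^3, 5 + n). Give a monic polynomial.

5 + n

Repeated division with remainder:
  4n^3 + 4n^2 − 260n − 900 = (4n^2 − 16n − 180)(n + 5) + (0)
The last nonzero remainder n + 5 is already monic.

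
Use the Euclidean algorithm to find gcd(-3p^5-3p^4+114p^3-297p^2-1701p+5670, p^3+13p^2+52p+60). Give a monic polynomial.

By polynomial division,
  -3p^5-3p^4+114p^3-297p^2-1701p+5670 = (-3p^2+36p-198)(p^3+13p^2+52p+60) + (585p^2+6435p+17550)
  p^3+13p^2+52p+60 = ((1/585)p+2/585)(585p^2+6435p+17550) + (0)
Last nonzero remainder: 585p^2+6435p+17550. Dividing through by 585 gives the monic gcd p^2+11p+30.

p^2+11p+30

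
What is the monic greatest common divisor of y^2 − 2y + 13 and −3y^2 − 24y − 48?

1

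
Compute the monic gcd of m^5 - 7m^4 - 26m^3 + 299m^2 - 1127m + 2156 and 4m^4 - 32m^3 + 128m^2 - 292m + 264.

m^2 - 3m + 11

Apply the Euclidean algorithm:
  m^5 - 7m^4 - 26m^3 + 299m^2 - 1127m + 2156 = ((1/4)m + 1/4)(4m^4 - 32m^3 + 128m^2 - 292m + 264) + (-50m^3 + 340m^2 - 1120m + 2090)
  4m^4 - 32m^3 + 128m^2 - 292m + 264 = (-(2/25)m + 12/125)(-50m^3 + 340m^2 - 1120m + 2090) + ((144/25)m^2 - (432/25)m + 1584/25)
  -50m^3 + 340m^2 - 1120m + 2090 = (-(625/72)m + 2375/72)((144/25)m^2 - (432/25)m + 1584/25) + (0)
Last nonzero remainder: (144/25)m^2 - (432/25)m + 1584/25. Dividing through by 144/25 gives the monic gcd m^2 - 3m + 11.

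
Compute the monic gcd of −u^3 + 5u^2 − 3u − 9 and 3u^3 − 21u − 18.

u^2 − 2u − 3

By polynomial division,
  −u^3 + 5u^2 − 3u − 9 = (−1/3)(3u^3 − 21u − 18) + (5u^2 − 10u − 15)
  3u^3 − 21u − 18 = ((3/5)u + 6/5)(5u^2 − 10u − 15) + (0)
Last nonzero remainder: 5u^2 − 10u − 15. Dividing through by 5 gives the monic gcd u^2 − 2u − 3.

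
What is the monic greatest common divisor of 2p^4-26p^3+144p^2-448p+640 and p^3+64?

Apply the Euclidean algorithm:
  2p^4-26p^3+144p^2-448p+640 = (2p-26)(p^3+64) + (144p^2-576p+2304)
  p^3+64 = ((1/144)p+1/36)(144p^2-576p+2304) + (0)
Last nonzero remainder: 144p^2-576p+2304. Dividing through by 144 gives the monic gcd p^2-4p+16.

p^2-4p+16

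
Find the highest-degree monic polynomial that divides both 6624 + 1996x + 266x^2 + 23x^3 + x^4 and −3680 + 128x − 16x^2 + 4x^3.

Euclidean algorithm in ℚ[x]:
  x^4 + 23x^3 + 266x^2 + 1996x + 6624 = ((1/4)x + 27/4)(4x^3 − 16x^2 + 128x − 3680) + (342x^2 + 2052x + 31464)
  4x^3 − 16x^2 + 128x − 3680 = ((2/171)x − 20/171)(342x^2 + 2052x + 31464) + (0)
Last nonzero remainder: 342x^2 + 2052x + 31464. Dividing through by 342 gives the monic gcd x^2 + 6x + 92.

92 + 6x + x^2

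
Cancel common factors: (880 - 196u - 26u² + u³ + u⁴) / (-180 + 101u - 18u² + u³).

Euclidean algorithm in ℚ[u]:
  u⁴ + u³ - 26u² - 196u + 880 = (u + 19)(u³ - 18u² + 101u - 180) + (215u² - 1935u + 4300)
  u³ - 18u² + 101u - 180 = ((1/215)u - 9/215)(215u² - 1935u + 4300) + (0)
Last nonzero remainder: 215u² - 1935u + 4300. Dividing through by 215 gives the monic gcd u² - 9u + 20.
Cancel u² - 9u + 20 from numerator and denominator to get the reduced form.

(44 + 10u + u²)/(-9 + u)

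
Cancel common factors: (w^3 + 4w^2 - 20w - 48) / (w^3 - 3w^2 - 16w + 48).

(w^2 + 8w + 12)/(w^2 + w - 12)

By polynomial division,
  w^3 + 4w^2 - 20w - 48 = (w^3 - 3w^2 - 16w + 48) + (7w^2 - 4w - 96)
  w^3 - 3w^2 - 16w + 48 = ((1/7)w - 17/49)(7w^2 - 4w - 96) + (-(180/49)w + 720/49)
  7w^2 - 4w - 96 = (-(343/180)w - 98/15)(-(180/49)w + 720/49) + (0)
Last nonzero remainder: -(180/49)w + 720/49. Dividing through by -180/49 gives the monic gcd w - 4.
Cancel w - 4 from numerator and denominator to get the reduced form.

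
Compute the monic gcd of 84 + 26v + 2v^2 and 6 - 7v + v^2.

By polynomial division,
  2v^2 + 26v + 84 = (2)(v^2 - 7v + 6) + (40v + 72)
  v^2 - 7v + 6 = ((1/40)v - 11/50)(40v + 72) + (546/25)
  40v + 72 = ((500/273)v + 300/91)(546/25) + (0)
The last nonzero remainder is the constant 546/25, so the polynomials are coprime and gcd = 1.

1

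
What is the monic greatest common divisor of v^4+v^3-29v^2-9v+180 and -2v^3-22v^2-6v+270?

v^2+2v-15

Euclidean algorithm in ℚ[v]:
  v^4+v^3-29v^2-9v+180 = (-(1/2)v+5)(-2v^3-22v^2-6v+270) + (78v^2+156v-1170)
  -2v^3-22v^2-6v+270 = (-(1/39)v-3/13)(78v^2+156v-1170) + (0)
Last nonzero remainder: 78v^2+156v-1170. Dividing through by 78 gives the monic gcd v^2+2v-15.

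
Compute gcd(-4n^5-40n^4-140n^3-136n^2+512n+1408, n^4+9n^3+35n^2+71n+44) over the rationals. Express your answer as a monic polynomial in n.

Repeated division with remainder:
  -4n^5-40n^4-140n^3-136n^2+512n+1408 = (-4n-4)(n^4+9n^3+35n^2+71n+44) + (36n^3+288n^2+972n+1584)
  n^4+9n^3+35n^2+71n+44 = ((1/36)n+1/36)(36n^3+288n^2+972n+1584) + (0)
Last nonzero remainder: 36n^3+288n^2+972n+1584. Dividing through by 36 gives the monic gcd n^3+8n^2+27n+44.

n^3+8n^2+27n+44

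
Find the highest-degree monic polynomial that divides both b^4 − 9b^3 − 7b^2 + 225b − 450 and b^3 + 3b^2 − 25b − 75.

b^2 − 25

Euclidean algorithm in ℚ[b]:
  b^4 − 9b^3 − 7b^2 + 225b − 450 = (b − 12)(b^3 + 3b^2 − 25b − 75) + (54b^2 − 1350)
  b^3 + 3b^2 − 25b − 75 = ((1/54)b + 1/18)(54b^2 − 1350) + (0)
Last nonzero remainder: 54b^2 − 1350. Dividing through by 54 gives the monic gcd b^2 − 25.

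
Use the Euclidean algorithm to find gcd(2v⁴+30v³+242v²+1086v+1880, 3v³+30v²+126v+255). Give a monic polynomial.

v+5

Repeated division with remainder:
  2v⁴+30v³+242v²+1086v+1880 = ((2/3)v+10/3)(3v³+30v²+126v+255) + (58v²+496v+1030)
  3v³+30v²+126v+255 = ((3/58)v+63/841)(58v²+496v+1030) + ((29913/841)v+149565/841)
  58v²+496v+1030 = ((48778/29913)v+173246/29913)((29913/841)v+149565/841) + (0)
Last nonzero remainder: (29913/841)v+149565/841. Dividing through by 29913/841 gives the monic gcd v+5.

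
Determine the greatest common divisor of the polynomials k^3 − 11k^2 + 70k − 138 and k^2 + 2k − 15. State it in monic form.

k − 3

Apply the Euclidean algorithm:
  k^3 − 11k^2 + 70k − 138 = (k − 13)(k^2 + 2k − 15) + (111k − 333)
  k^2 + 2k − 15 = ((1/111)k + 5/111)(111k − 333) + (0)
Last nonzero remainder: 111k − 333. Dividing through by 111 gives the monic gcd k − 3.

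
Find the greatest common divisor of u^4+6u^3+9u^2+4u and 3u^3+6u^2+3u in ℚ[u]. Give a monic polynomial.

By polynomial division,
  u^4+6u^3+9u^2+4u = ((1/3)u+4/3)(3u^3+6u^2+3u) + (0)
Last nonzero remainder: 3u^3+6u^2+3u. Dividing through by 3 gives the monic gcd u^3+2u^2+u.

u^3+2u^2+u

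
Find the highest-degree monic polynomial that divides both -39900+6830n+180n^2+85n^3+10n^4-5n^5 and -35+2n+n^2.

-35+2n+n^2

Repeated division with remainder:
  -5n^5+10n^4+85n^3+180n^2+6830n-39900 = (-5n^3+20n^2-130n+1140)(n^2+2n-35) + (0)
The last nonzero remainder n^2+2n-35 is already monic.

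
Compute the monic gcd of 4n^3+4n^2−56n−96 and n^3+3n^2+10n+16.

By polynomial division,
  4n^3+4n^2−56n−96 = (4)(n^3+3n^2+10n+16) + (−8n^2−96n−160)
  n^3+3n^2+10n+16 = (−(1/8)n+9/8)(−8n^2−96n−160) + (98n+196)
  −8n^2−96n−160 = (−(4/49)n−40/49)(98n+196) + (0)
Last nonzero remainder: 98n+196. Dividing through by 98 gives the monic gcd n+2.

n+2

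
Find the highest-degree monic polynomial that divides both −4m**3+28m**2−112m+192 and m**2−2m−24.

By polynomial division,
  −4m**3+28m**2−112m+192 = (−4m+20)(m**2−2m−24) + (−168m+672)
  m**2−2m−24 = (−(1/168)m−1/84)(−168m+672) + (−16)
  −168m+672 = ((21/2)m−42)(−16) + (0)
The last nonzero remainder is the constant −16, so the polynomials are coprime and gcd = 1.

1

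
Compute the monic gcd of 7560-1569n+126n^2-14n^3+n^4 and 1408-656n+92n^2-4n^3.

-8+n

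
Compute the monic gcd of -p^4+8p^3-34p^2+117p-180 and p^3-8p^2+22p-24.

Repeated division with remainder:
  -p^4+8p^3-34p^2+117p-180 = (-p)(p^3-8p^2+22p-24) + (-12p^2+93p-180)
  p^3-8p^2+22p-24 = (-(1/12)p+1/48)(-12p^2+93p-180) + ((81/16)p-81/4)
  -12p^2+93p-180 = (-(64/27)p+80/9)((81/16)p-81/4) + (0)
Last nonzero remainder: (81/16)p-81/4. Dividing through by 81/16 gives the monic gcd p-4.

p-4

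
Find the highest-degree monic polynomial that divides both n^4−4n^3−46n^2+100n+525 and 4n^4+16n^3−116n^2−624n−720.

Apply the Euclidean algorithm:
  n^4−4n^3−46n^2+100n+525 = (1/4)(4n^4+16n^3−116n^2−624n−720) + (−8n^3−17n^2+256n+705)
  4n^4+16n^3−116n^2−624n−720 = (−(1/2)n−15/16)(−8n^3−17n^2+256n+705) + (−(63/16)n^2−(63/2)n−945/16)
  −8n^3−17n^2+256n+705 = ((128/63)n−752/63)(−(63/16)n^2−(63/2)n−945/16) + (0)
Last nonzero remainder: −(63/16)n^2−(63/2)n−945/16. Dividing through by −63/16 gives the monic gcd n^2+8n+15.

n^2+8n+15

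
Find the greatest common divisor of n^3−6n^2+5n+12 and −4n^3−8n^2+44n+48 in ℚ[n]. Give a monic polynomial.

Apply the Euclidean algorithm:
  n^3−6n^2+5n+12 = (−1/4)(−4n^3−8n^2+44n+48) + (−8n^2+16n+24)
  −4n^3−8n^2+44n+48 = ((1/2)n+2)(−8n^2+16n+24) + (0)
Last nonzero remainder: −8n^2+16n+24. Dividing through by −8 gives the monic gcd n^2−2n−3.

n^2−2n−3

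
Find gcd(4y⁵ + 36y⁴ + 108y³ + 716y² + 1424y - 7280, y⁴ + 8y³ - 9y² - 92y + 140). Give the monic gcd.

Repeated division with remainder:
  4y⁵ + 36y⁴ + 108y³ + 716y² + 1424y - 7280 = (4y + 4)(y⁴ + 8y³ - 9y² - 92y + 140) + (112y³ + 1120y² + 1232y - 7840)
  y⁴ + 8y³ - 9y² - 92y + 140 = ((1/112)y - 1/56)(112y³ + 1120y² + 1232y - 7840) + (0)
Last nonzero remainder: 112y³ + 1120y² + 1232y - 7840. Dividing through by 112 gives the monic gcd y³ + 10y² + 11y - 70.

y³ + 10y² + 11y - 70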